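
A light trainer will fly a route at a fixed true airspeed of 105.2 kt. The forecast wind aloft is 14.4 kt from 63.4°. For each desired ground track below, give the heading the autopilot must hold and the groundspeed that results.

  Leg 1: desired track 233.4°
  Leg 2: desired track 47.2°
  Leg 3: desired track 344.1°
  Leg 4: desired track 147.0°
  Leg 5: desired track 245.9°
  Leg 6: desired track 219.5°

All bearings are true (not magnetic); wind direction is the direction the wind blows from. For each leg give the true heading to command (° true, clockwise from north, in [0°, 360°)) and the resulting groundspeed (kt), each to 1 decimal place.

Leg 1: desired track 233.4°; wind correction -1.4° → command heading 232.0°, groundspeed 119.4 kt
Leg 2: desired track 47.2°; wind correction +2.2° → command heading 49.4°, groundspeed 91.3 kt
Leg 3: desired track 344.1°; wind correction +7.7° → command heading 351.8°, groundspeed 101.6 kt
Leg 4: desired track 147.0°; wind correction -7.8° → command heading 139.2°, groundspeed 102.6 kt
Leg 5: desired track 245.9°; wind correction +0.3° → command heading 246.2°, groundspeed 119.6 kt
Leg 6: desired track 219.5°; wind correction -3.2° → command heading 216.3°, groundspeed 118.2 kt

Leg 1: heading=232.0°, groundspeed=119.4 kt
Leg 2: heading=49.4°, groundspeed=91.3 kt
Leg 3: heading=351.8°, groundspeed=101.6 kt
Leg 4: heading=139.2°, groundspeed=102.6 kt
Leg 5: heading=246.2°, groundspeed=119.6 kt
Leg 6: heading=216.3°, groundspeed=118.2 kt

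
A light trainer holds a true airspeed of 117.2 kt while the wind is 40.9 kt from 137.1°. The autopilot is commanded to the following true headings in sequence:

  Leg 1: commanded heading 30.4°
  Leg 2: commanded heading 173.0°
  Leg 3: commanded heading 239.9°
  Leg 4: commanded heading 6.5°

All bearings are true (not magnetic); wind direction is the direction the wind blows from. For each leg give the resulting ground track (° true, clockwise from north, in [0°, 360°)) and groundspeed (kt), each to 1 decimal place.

Leg 1: track=13.5°, groundspeed=134.8 kt
Leg 2: track=188.9°, groundspeed=87.4 kt
Leg 3: track=257.4°, groundspeed=132.4 kt
Leg 4: track=354.3°, groundspeed=147.1 kt

Leg 1: heading 30.4°; drift -16.9° → track 13.5°, groundspeed 134.8 kt
Leg 2: heading 173.0°; drift +15.9° → track 188.9°, groundspeed 87.4 kt
Leg 3: heading 239.9°; drift +17.5° → track 257.4°, groundspeed 132.4 kt
Leg 4: heading 6.5°; drift -12.2° → track 354.3°, groundspeed 147.1 kt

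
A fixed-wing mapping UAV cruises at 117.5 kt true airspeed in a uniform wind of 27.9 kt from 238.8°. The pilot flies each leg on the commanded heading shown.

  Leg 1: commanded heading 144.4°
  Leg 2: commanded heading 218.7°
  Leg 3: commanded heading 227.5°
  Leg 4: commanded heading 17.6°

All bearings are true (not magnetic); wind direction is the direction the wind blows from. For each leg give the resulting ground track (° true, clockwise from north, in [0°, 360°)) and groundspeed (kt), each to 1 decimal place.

Leg 1: track=131.3°, groundspeed=122.8 kt
Leg 2: track=212.7°, groundspeed=91.8 kt
Leg 3: track=224.0°, groundspeed=90.3 kt
Leg 4: track=25.2°, groundspeed=139.7 kt

Leg 1: heading 144.4°; drift -13.1° → track 131.3°, groundspeed 122.8 kt
Leg 2: heading 218.7°; drift -6.0° → track 212.7°, groundspeed 91.8 kt
Leg 3: heading 227.5°; drift -3.5° → track 224.0°, groundspeed 90.3 kt
Leg 4: heading 17.6°; drift +7.6° → track 25.2°, groundspeed 139.7 kt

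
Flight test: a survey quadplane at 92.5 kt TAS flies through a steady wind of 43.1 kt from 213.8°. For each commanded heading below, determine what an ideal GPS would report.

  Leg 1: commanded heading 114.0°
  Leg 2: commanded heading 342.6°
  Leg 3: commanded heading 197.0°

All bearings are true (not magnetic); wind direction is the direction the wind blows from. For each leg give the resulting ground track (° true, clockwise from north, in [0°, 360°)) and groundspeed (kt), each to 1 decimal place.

Leg 1: track=91.0°, groundspeed=108.5 kt
Leg 2: track=358.3°, groundspeed=124.1 kt
Leg 3: track=183.3°, groundspeed=52.7 kt

Leg 1: heading 114.0°; drift -23.0° → track 91.0°, groundspeed 108.5 kt
Leg 2: heading 342.6°; drift +15.7° → track 358.3°, groundspeed 124.1 kt
Leg 3: heading 197.0°; drift -13.7° → track 183.3°, groundspeed 52.7 kt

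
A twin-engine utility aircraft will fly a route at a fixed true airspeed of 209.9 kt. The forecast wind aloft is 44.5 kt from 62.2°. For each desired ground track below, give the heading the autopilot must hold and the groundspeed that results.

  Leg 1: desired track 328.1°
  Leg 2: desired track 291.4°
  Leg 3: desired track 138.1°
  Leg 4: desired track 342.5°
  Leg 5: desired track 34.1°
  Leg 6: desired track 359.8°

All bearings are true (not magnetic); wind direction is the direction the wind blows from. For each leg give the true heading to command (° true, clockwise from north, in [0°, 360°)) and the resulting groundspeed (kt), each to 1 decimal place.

Leg 1: heading=340.3°, groundspeed=208.3 kt
Leg 2: heading=300.6°, groundspeed=236.3 kt
Leg 3: heading=126.2°, groundspeed=194.6 kt
Leg 4: heading=354.5°, groundspeed=197.3 kt
Leg 5: heading=39.8°, groundspeed=169.6 kt
Leg 6: heading=10.6°, groundspeed=185.5 kt

Leg 1: desired track 328.1°; wind correction +12.2° → command heading 340.3°, groundspeed 208.3 kt
Leg 2: desired track 291.4°; wind correction +9.2° → command heading 300.6°, groundspeed 236.3 kt
Leg 3: desired track 138.1°; wind correction -11.9° → command heading 126.2°, groundspeed 194.6 kt
Leg 4: desired track 342.5°; wind correction +12.0° → command heading 354.5°, groundspeed 197.3 kt
Leg 5: desired track 34.1°; wind correction +5.7° → command heading 39.8°, groundspeed 169.6 kt
Leg 6: desired track 359.8°; wind correction +10.8° → command heading 10.6°, groundspeed 185.5 kt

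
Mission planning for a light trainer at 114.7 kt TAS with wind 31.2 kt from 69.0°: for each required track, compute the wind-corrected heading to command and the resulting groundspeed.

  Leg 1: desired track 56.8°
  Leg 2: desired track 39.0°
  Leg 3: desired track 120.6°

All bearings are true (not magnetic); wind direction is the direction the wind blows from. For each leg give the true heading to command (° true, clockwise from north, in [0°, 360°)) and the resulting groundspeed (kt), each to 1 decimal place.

Leg 1: heading=60.1°, groundspeed=84.0 kt
Leg 2: heading=46.8°, groundspeed=86.6 kt
Leg 3: heading=108.3°, groundspeed=92.7 kt

Leg 1: desired track 56.8°; wind correction +3.3° → command heading 60.1°, groundspeed 84.0 kt
Leg 2: desired track 39.0°; wind correction +7.8° → command heading 46.8°, groundspeed 86.6 kt
Leg 3: desired track 120.6°; wind correction -12.3° → command heading 108.3°, groundspeed 92.7 kt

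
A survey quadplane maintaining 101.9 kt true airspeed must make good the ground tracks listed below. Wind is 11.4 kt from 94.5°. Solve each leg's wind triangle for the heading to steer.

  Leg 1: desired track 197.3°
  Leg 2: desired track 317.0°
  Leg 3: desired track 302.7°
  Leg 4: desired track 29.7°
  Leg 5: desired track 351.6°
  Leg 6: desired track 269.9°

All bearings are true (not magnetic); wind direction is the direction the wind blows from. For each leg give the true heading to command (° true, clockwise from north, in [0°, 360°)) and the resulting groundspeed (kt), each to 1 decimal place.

Leg 1: desired track 197.3°; wind correction -6.3° → command heading 191.0°, groundspeed 103.8 kt
Leg 2: desired track 317.0°; wind correction +4.3° → command heading 321.3°, groundspeed 110.0 kt
Leg 3: desired track 302.7°; wind correction +3.0° → command heading 305.7°, groundspeed 111.8 kt
Leg 4: desired track 29.7°; wind correction +5.8° → command heading 35.5°, groundspeed 96.5 kt
Leg 5: desired track 351.6°; wind correction +6.3° → command heading 357.9°, groundspeed 103.8 kt
Leg 6: desired track 269.9°; wind correction -0.5° → command heading 269.4°, groundspeed 113.3 kt

Leg 1: heading=191.0°, groundspeed=103.8 kt
Leg 2: heading=321.3°, groundspeed=110.0 kt
Leg 3: heading=305.7°, groundspeed=111.8 kt
Leg 4: heading=35.5°, groundspeed=96.5 kt
Leg 5: heading=357.9°, groundspeed=103.8 kt
Leg 6: heading=269.4°, groundspeed=113.3 kt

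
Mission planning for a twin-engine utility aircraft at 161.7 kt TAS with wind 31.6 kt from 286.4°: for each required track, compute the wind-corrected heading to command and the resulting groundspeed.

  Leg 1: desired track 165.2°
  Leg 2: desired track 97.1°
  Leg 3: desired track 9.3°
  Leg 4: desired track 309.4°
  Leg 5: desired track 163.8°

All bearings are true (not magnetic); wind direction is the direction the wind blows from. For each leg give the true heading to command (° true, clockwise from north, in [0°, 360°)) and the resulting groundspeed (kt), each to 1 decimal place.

Leg 1: desired track 165.2°; wind correction +9.6° → command heading 174.8°, groundspeed 175.8 kt
Leg 2: desired track 97.1°; wind correction -1.8° → command heading 95.3°, groundspeed 192.8 kt
Leg 3: desired track 9.3°; wind correction -11.2° → command heading 358.1°, groundspeed 154.7 kt
Leg 4: desired track 309.4°; wind correction -4.4° → command heading 305.0°, groundspeed 132.1 kt
Leg 5: desired track 163.8°; wind correction +9.5° → command heading 173.3°, groundspeed 176.5 kt

Leg 1: heading=174.8°, groundspeed=175.8 kt
Leg 2: heading=95.3°, groundspeed=192.8 kt
Leg 3: heading=358.1°, groundspeed=154.7 kt
Leg 4: heading=305.0°, groundspeed=132.1 kt
Leg 5: heading=173.3°, groundspeed=176.5 kt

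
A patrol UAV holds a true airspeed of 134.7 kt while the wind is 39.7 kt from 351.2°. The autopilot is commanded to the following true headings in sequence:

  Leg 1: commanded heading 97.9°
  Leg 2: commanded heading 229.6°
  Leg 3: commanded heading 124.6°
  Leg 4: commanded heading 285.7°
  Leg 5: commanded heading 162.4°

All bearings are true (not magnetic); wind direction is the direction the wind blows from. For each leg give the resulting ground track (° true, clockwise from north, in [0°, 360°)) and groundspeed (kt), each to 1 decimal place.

Leg 1: track=112.5°, groundspeed=151.0 kt
Leg 2: track=217.3°, groundspeed=159.1 kt
Leg 3: track=134.7°, groundspeed=164.5 kt
Leg 4: track=268.7°, groundspeed=123.6 kt
Leg 5: track=164.4°, groundspeed=174.0 kt

Leg 1: heading 97.9°; drift +14.6° → track 112.5°, groundspeed 151.0 kt
Leg 2: heading 229.6°; drift -12.3° → track 217.3°, groundspeed 159.1 kt
Leg 3: heading 124.6°; drift +10.1° → track 134.7°, groundspeed 164.5 kt
Leg 4: heading 285.7°; drift -17.0° → track 268.7°, groundspeed 123.6 kt
Leg 5: heading 162.4°; drift +2.0° → track 164.4°, groundspeed 174.0 kt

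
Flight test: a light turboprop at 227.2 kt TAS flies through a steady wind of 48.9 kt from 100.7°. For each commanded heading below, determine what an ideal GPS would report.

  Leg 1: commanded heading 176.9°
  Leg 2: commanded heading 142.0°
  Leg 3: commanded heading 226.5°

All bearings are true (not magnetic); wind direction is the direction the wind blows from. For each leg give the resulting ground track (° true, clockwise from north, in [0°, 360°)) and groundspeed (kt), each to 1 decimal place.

Leg 1: heading 176.9°; drift +12.4° → track 189.3°, groundspeed 220.7 kt
Leg 2: heading 142.0°; drift +9.6° → track 151.6°, groundspeed 193.2 kt
Leg 3: heading 226.5°; drift +8.8° → track 235.3°, groundspeed 258.9 kt

Leg 1: track=189.3°, groundspeed=220.7 kt
Leg 2: track=151.6°, groundspeed=193.2 kt
Leg 3: track=235.3°, groundspeed=258.9 kt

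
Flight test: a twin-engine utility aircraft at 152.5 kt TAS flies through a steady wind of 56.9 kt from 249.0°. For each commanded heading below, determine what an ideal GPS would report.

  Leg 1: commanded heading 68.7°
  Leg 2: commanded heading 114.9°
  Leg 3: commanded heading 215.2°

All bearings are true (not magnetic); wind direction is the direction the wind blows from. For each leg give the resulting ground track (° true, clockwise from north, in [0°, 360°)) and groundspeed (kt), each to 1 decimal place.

Leg 1: heading 68.7°; drift +0.1° → track 68.8°, groundspeed 209.4 kt
Leg 2: heading 114.9°; drift -12.0° → track 102.9°, groundspeed 196.4 kt
Leg 3: heading 215.2°; drift -16.7° → track 198.5°, groundspeed 109.9 kt

Leg 1: track=68.8°, groundspeed=209.4 kt
Leg 2: track=102.9°, groundspeed=196.4 kt
Leg 3: track=198.5°, groundspeed=109.9 kt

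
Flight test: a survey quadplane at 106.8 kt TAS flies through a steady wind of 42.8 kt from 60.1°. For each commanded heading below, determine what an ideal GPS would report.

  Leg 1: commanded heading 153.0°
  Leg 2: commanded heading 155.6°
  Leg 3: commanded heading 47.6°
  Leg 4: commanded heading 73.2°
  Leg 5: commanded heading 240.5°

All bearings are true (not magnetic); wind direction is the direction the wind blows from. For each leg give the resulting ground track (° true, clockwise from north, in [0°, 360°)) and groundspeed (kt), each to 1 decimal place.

Leg 1: track=174.4°, groundspeed=117.0 kt
Leg 2: track=176.6°, groundspeed=118.8 kt
Leg 3: track=39.5°, groundspeed=65.7 kt
Leg 4: track=81.7°, groundspeed=65.8 kt
Leg 5: track=240.4°, groundspeed=149.6 kt

Leg 1: heading 153.0°; drift +21.4° → track 174.4°, groundspeed 117.0 kt
Leg 2: heading 155.6°; drift +21.0° → track 176.6°, groundspeed 118.8 kt
Leg 3: heading 47.6°; drift -8.1° → track 39.5°, groundspeed 65.7 kt
Leg 4: heading 73.2°; drift +8.5° → track 81.7°, groundspeed 65.8 kt
Leg 5: heading 240.5°; drift -0.1° → track 240.4°, groundspeed 149.6 kt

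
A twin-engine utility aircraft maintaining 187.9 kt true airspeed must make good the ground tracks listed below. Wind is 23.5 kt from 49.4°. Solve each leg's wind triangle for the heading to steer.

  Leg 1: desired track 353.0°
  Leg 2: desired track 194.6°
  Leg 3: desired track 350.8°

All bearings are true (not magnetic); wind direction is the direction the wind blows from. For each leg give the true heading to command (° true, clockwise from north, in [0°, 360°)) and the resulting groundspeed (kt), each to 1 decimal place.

Leg 1: desired track 353.0°; wind correction +6.0° → command heading 359.0°, groundspeed 173.9 kt
Leg 2: desired track 194.6°; wind correction -4.1° → command heading 190.5°, groundspeed 206.7 kt
Leg 3: desired track 350.8°; wind correction +6.1° → command heading 356.9°, groundspeed 174.6 kt

Leg 1: heading=359.0°, groundspeed=173.9 kt
Leg 2: heading=190.5°, groundspeed=206.7 kt
Leg 3: heading=356.9°, groundspeed=174.6 kt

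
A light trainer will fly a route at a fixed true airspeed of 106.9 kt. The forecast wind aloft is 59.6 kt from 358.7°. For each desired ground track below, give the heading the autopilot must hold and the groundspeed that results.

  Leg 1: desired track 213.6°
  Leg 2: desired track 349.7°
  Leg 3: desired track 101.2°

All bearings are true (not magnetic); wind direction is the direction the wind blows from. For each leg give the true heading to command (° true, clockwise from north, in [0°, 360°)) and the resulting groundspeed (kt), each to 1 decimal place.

Leg 1: desired track 213.6°; wind correction +18.6° → command heading 232.2°, groundspeed 150.2 kt
Leg 2: desired track 349.7°; wind correction +5.0° → command heading 354.7°, groundspeed 47.6 kt
Leg 3: desired track 101.2°; wind correction -33.0° → command heading 68.2°, groundspeed 102.6 kt

Leg 1: heading=232.2°, groundspeed=150.2 kt
Leg 2: heading=354.7°, groundspeed=47.6 kt
Leg 3: heading=68.2°, groundspeed=102.6 kt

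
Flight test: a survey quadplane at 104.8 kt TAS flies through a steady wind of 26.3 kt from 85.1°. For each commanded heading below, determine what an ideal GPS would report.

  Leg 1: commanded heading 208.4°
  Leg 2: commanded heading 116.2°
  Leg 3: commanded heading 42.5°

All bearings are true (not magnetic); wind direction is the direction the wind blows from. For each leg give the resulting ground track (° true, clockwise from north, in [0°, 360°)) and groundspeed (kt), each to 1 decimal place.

Leg 1: track=218.8°, groundspeed=121.2 kt
Leg 2: track=125.6°, groundspeed=83.4 kt
Leg 3: track=30.7°, groundspeed=87.3 kt

Leg 1: heading 208.4°; drift +10.4° → track 218.8°, groundspeed 121.2 kt
Leg 2: heading 116.2°; drift +9.4° → track 125.6°, groundspeed 83.4 kt
Leg 3: heading 42.5°; drift -11.8° → track 30.7°, groundspeed 87.3 kt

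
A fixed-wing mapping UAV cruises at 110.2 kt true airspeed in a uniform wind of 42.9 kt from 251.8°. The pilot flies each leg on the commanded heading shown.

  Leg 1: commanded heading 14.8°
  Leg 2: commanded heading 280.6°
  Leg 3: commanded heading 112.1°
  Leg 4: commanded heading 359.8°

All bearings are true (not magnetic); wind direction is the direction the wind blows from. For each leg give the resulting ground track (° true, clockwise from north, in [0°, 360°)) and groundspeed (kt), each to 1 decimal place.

Leg 1: heading 14.8°; drift +15.1° → track 29.9°, groundspeed 138.3 kt
Leg 2: heading 280.6°; drift +15.9° → track 296.5°, groundspeed 75.5 kt
Leg 3: heading 112.1°; drift -11.0° → track 101.1°, groundspeed 145.6 kt
Leg 4: heading 359.8°; drift +18.3° → track 18.1°, groundspeed 130.0 kt

Leg 1: track=29.9°, groundspeed=138.3 kt
Leg 2: track=296.5°, groundspeed=75.5 kt
Leg 3: track=101.1°, groundspeed=145.6 kt
Leg 4: track=18.1°, groundspeed=130.0 kt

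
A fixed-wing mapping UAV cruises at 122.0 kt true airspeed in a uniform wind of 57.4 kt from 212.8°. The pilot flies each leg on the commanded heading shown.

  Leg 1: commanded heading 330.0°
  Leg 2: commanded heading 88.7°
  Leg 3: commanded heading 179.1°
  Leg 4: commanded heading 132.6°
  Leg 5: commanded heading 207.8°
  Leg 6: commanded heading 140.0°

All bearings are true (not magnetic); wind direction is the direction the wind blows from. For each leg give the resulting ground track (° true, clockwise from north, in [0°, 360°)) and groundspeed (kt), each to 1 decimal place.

Leg 1: track=349.0°, groundspeed=156.8 kt
Leg 2: track=71.6°, groundspeed=161.3 kt
Leg 3: track=155.9°, groundspeed=80.8 kt
Leg 4: track=105.9°, groundspeed=125.7 kt
Leg 5: track=203.4°, groundspeed=65.0 kt
Leg 6: track=112.4°, groundspeed=118.5 kt

Leg 1: heading 330.0°; drift +19.0° → track 349.0°, groundspeed 156.8 kt
Leg 2: heading 88.7°; drift -17.1° → track 71.6°, groundspeed 161.3 kt
Leg 3: heading 179.1°; drift -23.2° → track 155.9°, groundspeed 80.8 kt
Leg 4: heading 132.6°; drift -26.7° → track 105.9°, groundspeed 125.7 kt
Leg 5: heading 207.8°; drift -4.4° → track 203.4°, groundspeed 65.0 kt
Leg 6: heading 140.0°; drift -27.6° → track 112.4°, groundspeed 118.5 kt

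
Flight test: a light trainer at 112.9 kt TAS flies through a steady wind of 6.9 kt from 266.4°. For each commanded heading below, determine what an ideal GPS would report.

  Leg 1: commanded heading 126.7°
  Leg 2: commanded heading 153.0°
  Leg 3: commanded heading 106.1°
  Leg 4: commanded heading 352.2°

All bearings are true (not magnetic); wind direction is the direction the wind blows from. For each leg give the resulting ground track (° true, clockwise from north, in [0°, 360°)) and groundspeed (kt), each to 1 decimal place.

Leg 1: heading 126.7°; drift -2.2° → track 124.5°, groundspeed 118.2 kt
Leg 2: heading 153.0°; drift -3.1° → track 149.9°, groundspeed 115.8 kt
Leg 3: heading 106.1°; drift -1.1° → track 105.0°, groundspeed 119.4 kt
Leg 4: heading 352.2°; drift +3.5° → track 355.7°, groundspeed 112.6 kt

Leg 1: track=124.5°, groundspeed=118.2 kt
Leg 2: track=149.9°, groundspeed=115.8 kt
Leg 3: track=105.0°, groundspeed=119.4 kt
Leg 4: track=355.7°, groundspeed=112.6 kt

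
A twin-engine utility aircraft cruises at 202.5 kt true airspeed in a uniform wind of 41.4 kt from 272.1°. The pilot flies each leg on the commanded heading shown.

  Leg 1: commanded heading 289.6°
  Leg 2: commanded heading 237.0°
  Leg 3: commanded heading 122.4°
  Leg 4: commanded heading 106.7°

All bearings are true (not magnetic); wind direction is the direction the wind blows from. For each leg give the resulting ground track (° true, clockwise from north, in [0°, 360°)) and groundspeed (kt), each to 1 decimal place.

Leg 1: heading 289.6°; drift +4.4° → track 294.0°, groundspeed 163.5 kt
Leg 2: heading 237.0°; drift -8.0° → track 229.0°, groundspeed 170.3 kt
Leg 3: heading 122.4°; drift -5.0° → track 117.4°, groundspeed 239.2 kt
Leg 4: heading 106.7°; drift -2.5° → track 104.2°, groundspeed 242.8 kt

Leg 1: track=294.0°, groundspeed=163.5 kt
Leg 2: track=229.0°, groundspeed=170.3 kt
Leg 3: track=117.4°, groundspeed=239.2 kt
Leg 4: track=104.2°, groundspeed=242.8 kt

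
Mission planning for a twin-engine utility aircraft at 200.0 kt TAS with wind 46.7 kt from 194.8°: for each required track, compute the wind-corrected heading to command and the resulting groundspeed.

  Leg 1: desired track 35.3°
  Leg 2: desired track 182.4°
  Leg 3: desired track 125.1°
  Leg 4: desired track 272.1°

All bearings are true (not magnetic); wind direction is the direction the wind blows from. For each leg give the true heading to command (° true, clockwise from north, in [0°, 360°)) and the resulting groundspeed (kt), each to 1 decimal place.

Leg 1: heading=40.0°, groundspeed=243.1 kt
Leg 2: heading=185.3°, groundspeed=154.1 kt
Leg 3: heading=137.8°, groundspeed=178.9 kt
Leg 4: heading=258.9°, groundspeed=184.5 kt

Leg 1: desired track 35.3°; wind correction +4.7° → command heading 40.0°, groundspeed 243.1 kt
Leg 2: desired track 182.4°; wind correction +2.9° → command heading 185.3°, groundspeed 154.1 kt
Leg 3: desired track 125.1°; wind correction +12.7° → command heading 137.8°, groundspeed 178.9 kt
Leg 4: desired track 272.1°; wind correction -13.2° → command heading 258.9°, groundspeed 184.5 kt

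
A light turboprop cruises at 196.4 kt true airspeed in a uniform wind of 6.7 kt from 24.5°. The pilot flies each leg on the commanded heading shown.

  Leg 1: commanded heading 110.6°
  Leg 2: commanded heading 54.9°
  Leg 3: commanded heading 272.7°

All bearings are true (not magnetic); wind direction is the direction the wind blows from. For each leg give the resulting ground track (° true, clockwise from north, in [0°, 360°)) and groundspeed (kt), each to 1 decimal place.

Leg 1: track=112.6°, groundspeed=196.1 kt
Leg 2: track=55.9°, groundspeed=190.7 kt
Leg 3: track=270.9°, groundspeed=199.0 kt

Leg 1: heading 110.6°; drift +2.0° → track 112.6°, groundspeed 196.1 kt
Leg 2: heading 54.9°; drift +1.0° → track 55.9°, groundspeed 190.7 kt
Leg 3: heading 272.7°; drift -1.8° → track 270.9°, groundspeed 199.0 kt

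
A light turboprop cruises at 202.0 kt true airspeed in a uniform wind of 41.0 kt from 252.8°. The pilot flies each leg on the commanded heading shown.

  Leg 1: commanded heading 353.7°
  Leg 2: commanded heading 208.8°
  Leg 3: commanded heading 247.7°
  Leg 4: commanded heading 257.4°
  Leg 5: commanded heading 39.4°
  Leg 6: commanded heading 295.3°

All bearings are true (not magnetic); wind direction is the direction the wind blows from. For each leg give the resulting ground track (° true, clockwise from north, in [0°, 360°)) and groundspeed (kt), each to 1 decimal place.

Leg 1: heading 353.7°; drift +10.9° → track 4.6°, groundspeed 213.6 kt
Leg 2: heading 208.8°; drift -9.4° → track 199.4°, groundspeed 174.8 kt
Leg 3: heading 247.7°; drift -1.3° → track 246.4°, groundspeed 161.2 kt
Leg 4: heading 257.4°; drift +1.2° → track 258.6°, groundspeed 161.2 kt
Leg 5: heading 39.4°; drift +5.5° → track 44.9°, groundspeed 237.3 kt
Leg 6: heading 295.3°; drift +9.2° → track 304.5°, groundspeed 174.0 kt

Leg 1: track=4.6°, groundspeed=213.6 kt
Leg 2: track=199.4°, groundspeed=174.8 kt
Leg 3: track=246.4°, groundspeed=161.2 kt
Leg 4: track=258.6°, groundspeed=161.2 kt
Leg 5: track=44.9°, groundspeed=237.3 kt
Leg 6: track=304.5°, groundspeed=174.0 kt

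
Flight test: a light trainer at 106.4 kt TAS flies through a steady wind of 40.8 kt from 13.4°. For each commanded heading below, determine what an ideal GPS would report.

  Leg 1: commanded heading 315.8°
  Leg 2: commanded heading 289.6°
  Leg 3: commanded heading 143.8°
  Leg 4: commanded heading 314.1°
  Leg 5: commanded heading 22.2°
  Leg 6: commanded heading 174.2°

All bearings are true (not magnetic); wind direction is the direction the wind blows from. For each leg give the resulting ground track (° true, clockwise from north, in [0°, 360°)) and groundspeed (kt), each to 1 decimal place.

Leg 1: heading 315.8°; drift -22.2° → track 293.6°, groundspeed 91.3 kt
Leg 2: heading 289.6°; drift -21.7° → track 267.9°, groundspeed 109.8 kt
Leg 3: heading 143.8°; drift +13.2° → track 157.0°, groundspeed 136.4 kt
Leg 4: heading 314.1°; drift -22.3° → track 291.8°, groundspeed 92.5 kt
Leg 5: heading 22.2°; drift +5.4° → track 27.6°, groundspeed 66.4 kt
Leg 6: heading 174.2°; drift +5.3° → track 179.5°, groundspeed 145.6 kt

Leg 1: track=293.6°, groundspeed=91.3 kt
Leg 2: track=267.9°, groundspeed=109.8 kt
Leg 3: track=157.0°, groundspeed=136.4 kt
Leg 4: track=291.8°, groundspeed=92.5 kt
Leg 5: track=27.6°, groundspeed=66.4 kt
Leg 6: track=179.5°, groundspeed=145.6 kt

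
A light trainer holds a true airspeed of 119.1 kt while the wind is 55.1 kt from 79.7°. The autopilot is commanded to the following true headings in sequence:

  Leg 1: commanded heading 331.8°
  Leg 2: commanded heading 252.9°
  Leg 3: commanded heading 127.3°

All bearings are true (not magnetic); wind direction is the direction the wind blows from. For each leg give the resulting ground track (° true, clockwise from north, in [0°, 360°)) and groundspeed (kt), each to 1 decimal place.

Leg 1: track=310.7°, groundspeed=145.8 kt
Leg 2: track=255.0°, groundspeed=173.9 kt
Leg 3: track=153.7°, groundspeed=91.5 kt

Leg 1: heading 331.8°; drift -21.1° → track 310.7°, groundspeed 145.8 kt
Leg 2: heading 252.9°; drift +2.1° → track 255.0°, groundspeed 173.9 kt
Leg 3: heading 127.3°; drift +26.4° → track 153.7°, groundspeed 91.5 kt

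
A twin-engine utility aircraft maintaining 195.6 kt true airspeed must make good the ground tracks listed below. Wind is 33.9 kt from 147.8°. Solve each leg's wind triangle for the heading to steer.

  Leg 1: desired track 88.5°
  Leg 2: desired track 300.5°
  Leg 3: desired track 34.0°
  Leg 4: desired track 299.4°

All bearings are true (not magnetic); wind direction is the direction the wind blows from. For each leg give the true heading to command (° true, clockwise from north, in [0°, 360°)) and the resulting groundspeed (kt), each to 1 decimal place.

Leg 1: desired track 88.5°; wind correction +8.6° → command heading 97.1°, groundspeed 176.1 kt
Leg 2: desired track 300.5°; wind correction -4.6° → command heading 295.9°, groundspeed 225.1 kt
Leg 3: desired track 34.0°; wind correction +9.1° → command heading 43.1°, groundspeed 206.8 kt
Leg 4: desired track 299.4°; wind correction -4.7° → command heading 294.7°, groundspeed 224.8 kt

Leg 1: heading=97.1°, groundspeed=176.1 kt
Leg 2: heading=295.9°, groundspeed=225.1 kt
Leg 3: heading=43.1°, groundspeed=206.8 kt
Leg 4: heading=294.7°, groundspeed=224.8 kt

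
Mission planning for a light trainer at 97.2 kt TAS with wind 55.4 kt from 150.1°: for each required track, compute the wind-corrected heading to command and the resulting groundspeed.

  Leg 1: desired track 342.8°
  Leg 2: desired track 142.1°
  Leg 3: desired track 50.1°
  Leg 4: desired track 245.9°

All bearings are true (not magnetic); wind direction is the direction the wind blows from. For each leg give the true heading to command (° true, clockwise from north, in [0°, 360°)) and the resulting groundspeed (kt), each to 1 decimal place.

Leg 1: heading=350.0°, groundspeed=150.5 kt
Leg 2: heading=146.6°, groundspeed=42.0 kt
Leg 3: heading=84.2°, groundspeed=90.1 kt
Leg 4: heading=211.4°, groundspeed=85.7 kt

Leg 1: desired track 342.8°; wind correction +7.2° → command heading 350.0°, groundspeed 150.5 kt
Leg 2: desired track 142.1°; wind correction +4.5° → command heading 146.6°, groundspeed 42.0 kt
Leg 3: desired track 50.1°; wind correction +34.1° → command heading 84.2°, groundspeed 90.1 kt
Leg 4: desired track 245.9°; wind correction -34.5° → command heading 211.4°, groundspeed 85.7 kt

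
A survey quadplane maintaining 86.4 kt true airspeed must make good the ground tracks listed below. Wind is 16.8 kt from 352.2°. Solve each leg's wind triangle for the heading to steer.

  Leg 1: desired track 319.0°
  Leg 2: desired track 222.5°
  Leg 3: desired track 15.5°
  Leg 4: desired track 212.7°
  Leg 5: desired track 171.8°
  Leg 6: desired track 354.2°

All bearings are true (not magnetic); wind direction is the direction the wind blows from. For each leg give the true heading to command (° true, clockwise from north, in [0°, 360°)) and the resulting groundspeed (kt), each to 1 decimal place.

Leg 1: heading=325.1°, groundspeed=71.9 kt
Leg 2: heading=231.1°, groundspeed=96.2 kt
Leg 3: heading=11.1°, groundspeed=70.7 kt
Leg 4: heading=220.0°, groundspeed=98.5 kt
Leg 5: heading=171.7°, groundspeed=103.2 kt
Leg 6: heading=353.8°, groundspeed=69.6 kt

Leg 1: desired track 319.0°; wind correction +6.1° → command heading 325.1°, groundspeed 71.9 kt
Leg 2: desired track 222.5°; wind correction +8.6° → command heading 231.1°, groundspeed 96.2 kt
Leg 3: desired track 15.5°; wind correction -4.4° → command heading 11.1°, groundspeed 70.7 kt
Leg 4: desired track 212.7°; wind correction +7.3° → command heading 220.0°, groundspeed 98.5 kt
Leg 5: desired track 171.8°; wind correction -0.1° → command heading 171.7°, groundspeed 103.2 kt
Leg 6: desired track 354.2°; wind correction -0.4° → command heading 353.8°, groundspeed 69.6 kt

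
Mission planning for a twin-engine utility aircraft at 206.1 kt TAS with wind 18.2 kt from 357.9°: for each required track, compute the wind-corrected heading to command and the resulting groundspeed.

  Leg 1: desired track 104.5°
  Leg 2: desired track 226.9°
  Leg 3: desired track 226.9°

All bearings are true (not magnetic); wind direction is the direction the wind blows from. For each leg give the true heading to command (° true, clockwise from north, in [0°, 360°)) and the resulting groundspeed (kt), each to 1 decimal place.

Leg 1: desired track 104.5°; wind correction -4.9° → command heading 99.6°, groundspeed 210.6 kt
Leg 2: desired track 226.9°; wind correction +3.8° → command heading 230.7°, groundspeed 217.6 kt
Leg 3: desired track 226.9°; wind correction +3.8° → command heading 230.7°, groundspeed 217.6 kt

Leg 1: heading=99.6°, groundspeed=210.6 kt
Leg 2: heading=230.7°, groundspeed=217.6 kt
Leg 3: heading=230.7°, groundspeed=217.6 kt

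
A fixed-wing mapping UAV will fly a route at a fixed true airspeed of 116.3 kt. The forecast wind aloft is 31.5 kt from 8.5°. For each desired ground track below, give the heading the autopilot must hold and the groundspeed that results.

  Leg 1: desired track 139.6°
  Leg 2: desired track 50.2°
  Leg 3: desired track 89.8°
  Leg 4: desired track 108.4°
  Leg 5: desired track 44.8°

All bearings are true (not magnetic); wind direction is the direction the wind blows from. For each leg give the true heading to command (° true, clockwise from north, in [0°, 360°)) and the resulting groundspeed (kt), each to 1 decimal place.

Leg 1: heading=127.8°, groundspeed=134.6 kt
Leg 2: heading=39.8°, groundspeed=90.9 kt
Leg 3: heading=74.3°, groundspeed=107.3 kt
Leg 4: heading=92.9°, groundspeed=117.5 kt
Leg 5: heading=35.6°, groundspeed=89.4 kt

Leg 1: desired track 139.6°; wind correction -11.8° → command heading 127.8°, groundspeed 134.6 kt
Leg 2: desired track 50.2°; wind correction -10.4° → command heading 39.8°, groundspeed 90.9 kt
Leg 3: desired track 89.8°; wind correction -15.5° → command heading 74.3°, groundspeed 107.3 kt
Leg 4: desired track 108.4°; wind correction -15.5° → command heading 92.9°, groundspeed 117.5 kt
Leg 5: desired track 44.8°; wind correction -9.2° → command heading 35.6°, groundspeed 89.4 kt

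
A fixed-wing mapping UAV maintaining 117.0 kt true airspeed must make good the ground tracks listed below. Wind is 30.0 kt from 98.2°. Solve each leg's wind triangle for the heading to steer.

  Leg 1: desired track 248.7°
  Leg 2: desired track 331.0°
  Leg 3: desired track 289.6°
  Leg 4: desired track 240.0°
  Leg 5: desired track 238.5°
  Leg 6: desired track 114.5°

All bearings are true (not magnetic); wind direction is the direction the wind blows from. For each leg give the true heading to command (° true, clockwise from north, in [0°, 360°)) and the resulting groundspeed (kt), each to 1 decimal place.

Leg 1: heading=241.4°, groundspeed=142.2 kt
Leg 2: heading=342.8°, groundspeed=132.7 kt
Leg 3: heading=292.5°, groundspeed=146.3 kt
Leg 4: heading=230.9°, groundspeed=139.1 kt
Leg 5: heading=229.1°, groundspeed=138.5 kt
Leg 6: heading=110.4°, groundspeed=87.9 kt

Leg 1: desired track 248.7°; wind correction -7.3° → command heading 241.4°, groundspeed 142.2 kt
Leg 2: desired track 331.0°; wind correction +11.8° → command heading 342.8°, groundspeed 132.7 kt
Leg 3: desired track 289.6°; wind correction +2.9° → command heading 292.5°, groundspeed 146.3 kt
Leg 4: desired track 240.0°; wind correction -9.1° → command heading 230.9°, groundspeed 139.1 kt
Leg 5: desired track 238.5°; wind correction -9.4° → command heading 229.1°, groundspeed 138.5 kt
Leg 6: desired track 114.5°; wind correction -4.1° → command heading 110.4°, groundspeed 87.9 kt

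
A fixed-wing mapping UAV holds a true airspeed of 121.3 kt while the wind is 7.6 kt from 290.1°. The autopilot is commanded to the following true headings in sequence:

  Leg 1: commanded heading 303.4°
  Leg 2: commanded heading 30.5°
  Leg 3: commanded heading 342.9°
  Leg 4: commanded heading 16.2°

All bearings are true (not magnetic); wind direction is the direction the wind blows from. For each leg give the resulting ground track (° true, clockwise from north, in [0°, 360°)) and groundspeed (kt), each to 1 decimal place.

Leg 1: heading 303.4°; drift +0.9° → track 304.3°, groundspeed 113.9 kt
Leg 2: heading 30.5°; drift +3.5° → track 34.0°, groundspeed 122.9 kt
Leg 3: heading 342.9°; drift +3.0° → track 345.9°, groundspeed 116.9 kt
Leg 4: heading 16.2°; drift +3.6° → track 19.8°, groundspeed 121.0 kt

Leg 1: track=304.3°, groundspeed=113.9 kt
Leg 2: track=34.0°, groundspeed=122.9 kt
Leg 3: track=345.9°, groundspeed=116.9 kt
Leg 4: track=19.8°, groundspeed=121.0 kt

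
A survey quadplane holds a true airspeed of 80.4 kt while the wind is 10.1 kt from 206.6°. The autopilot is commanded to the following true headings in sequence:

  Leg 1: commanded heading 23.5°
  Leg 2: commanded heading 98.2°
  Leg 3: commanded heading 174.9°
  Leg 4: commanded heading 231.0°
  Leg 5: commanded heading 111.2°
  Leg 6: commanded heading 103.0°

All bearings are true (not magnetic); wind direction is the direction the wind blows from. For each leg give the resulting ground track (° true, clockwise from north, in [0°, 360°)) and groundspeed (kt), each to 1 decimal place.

Leg 1: track=23.8°, groundspeed=90.5 kt
Leg 2: track=91.7°, groundspeed=84.1 kt
Leg 3: track=170.7°, groundspeed=72.0 kt
Leg 4: track=234.4°, groundspeed=71.3 kt
Leg 5: track=104.2°, groundspeed=82.0 kt
Leg 6: track=96.2°, groundspeed=83.4 kt

Leg 1: heading 23.5°; drift +0.3° → track 23.8°, groundspeed 90.5 kt
Leg 2: heading 98.2°; drift -6.5° → track 91.7°, groundspeed 84.1 kt
Leg 3: heading 174.9°; drift -4.2° → track 170.7°, groundspeed 72.0 kt
Leg 4: heading 231.0°; drift +3.4° → track 234.4°, groundspeed 71.3 kt
Leg 5: heading 111.2°; drift -7.0° → track 104.2°, groundspeed 82.0 kt
Leg 6: heading 103.0°; drift -6.8° → track 96.2°, groundspeed 83.4 kt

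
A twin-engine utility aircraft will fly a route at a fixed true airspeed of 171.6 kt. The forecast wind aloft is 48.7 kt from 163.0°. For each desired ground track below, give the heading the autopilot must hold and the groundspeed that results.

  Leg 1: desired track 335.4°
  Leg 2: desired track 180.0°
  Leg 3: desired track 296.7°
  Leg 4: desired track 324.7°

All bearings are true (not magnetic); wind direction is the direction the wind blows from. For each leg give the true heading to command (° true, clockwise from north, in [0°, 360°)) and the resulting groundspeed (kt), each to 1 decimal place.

Leg 1: desired track 335.4°; wind correction -2.2° → command heading 333.2°, groundspeed 219.8 kt
Leg 2: desired track 180.0°; wind correction -4.8° → command heading 175.2°, groundspeed 124.4 kt
Leg 3: desired track 296.7°; wind correction -11.8° → command heading 284.9°, groundspeed 201.6 kt
Leg 4: desired track 324.7°; wind correction -5.1° → command heading 319.6°, groundspeed 217.2 kt

Leg 1: heading=333.2°, groundspeed=219.8 kt
Leg 2: heading=175.2°, groundspeed=124.4 kt
Leg 3: heading=284.9°, groundspeed=201.6 kt
Leg 4: heading=319.6°, groundspeed=217.2 kt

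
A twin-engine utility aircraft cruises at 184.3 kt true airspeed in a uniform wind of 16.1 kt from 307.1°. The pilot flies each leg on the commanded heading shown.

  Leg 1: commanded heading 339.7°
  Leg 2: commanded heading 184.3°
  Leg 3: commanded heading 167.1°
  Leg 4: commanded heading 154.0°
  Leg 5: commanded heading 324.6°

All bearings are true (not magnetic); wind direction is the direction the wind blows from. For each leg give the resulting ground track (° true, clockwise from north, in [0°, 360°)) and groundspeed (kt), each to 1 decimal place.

Leg 1: heading 339.7°; drift +2.9° → track 342.6°, groundspeed 171.0 kt
Leg 2: heading 184.3°; drift -4.0° → track 180.3°, groundspeed 193.5 kt
Leg 3: heading 167.1°; drift -3.0° → track 164.1°, groundspeed 196.9 kt
Leg 4: heading 154.0°; drift -2.1° → track 151.9°, groundspeed 198.8 kt
Leg 5: heading 324.6°; drift +1.6° → track 326.2°, groundspeed 169.0 kt

Leg 1: track=342.6°, groundspeed=171.0 kt
Leg 2: track=180.3°, groundspeed=193.5 kt
Leg 3: track=164.1°, groundspeed=196.9 kt
Leg 4: track=151.9°, groundspeed=198.8 kt
Leg 5: track=326.2°, groundspeed=169.0 kt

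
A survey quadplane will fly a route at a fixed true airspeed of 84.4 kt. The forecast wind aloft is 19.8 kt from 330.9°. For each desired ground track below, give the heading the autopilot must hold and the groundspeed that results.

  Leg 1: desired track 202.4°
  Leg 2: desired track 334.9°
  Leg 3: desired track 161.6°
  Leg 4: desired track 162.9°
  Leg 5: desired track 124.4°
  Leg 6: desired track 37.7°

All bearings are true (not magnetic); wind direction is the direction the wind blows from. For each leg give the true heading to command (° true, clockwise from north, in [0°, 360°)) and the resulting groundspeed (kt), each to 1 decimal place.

Leg 1: desired track 202.4°; wind correction +10.6° → command heading 213.0°, groundspeed 95.3 kt
Leg 2: desired track 334.9°; wind correction -0.9° → command heading 334.0°, groundspeed 64.6 kt
Leg 3: desired track 161.6°; wind correction +2.5° → command heading 164.1°, groundspeed 103.8 kt
Leg 4: desired track 162.9°; wind correction +2.8° → command heading 165.7°, groundspeed 103.7 kt
Leg 5: desired track 124.4°; wind correction -6.0° → command heading 118.4°, groundspeed 101.7 kt
Leg 6: desired track 37.7°; wind correction -12.5° → command heading 25.2°, groundspeed 74.6 kt

Leg 1: heading=213.0°, groundspeed=95.3 kt
Leg 2: heading=334.0°, groundspeed=64.6 kt
Leg 3: heading=164.1°, groundspeed=103.8 kt
Leg 4: heading=165.7°, groundspeed=103.7 kt
Leg 5: heading=118.4°, groundspeed=101.7 kt
Leg 6: heading=25.2°, groundspeed=74.6 kt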